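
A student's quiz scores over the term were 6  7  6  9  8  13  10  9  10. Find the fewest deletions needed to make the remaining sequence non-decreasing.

Fewest deletions = n − (longest non-decreasing subsequence).
Patience tails:
6 → extends → [6]
7 → extends → [6, 7]
6 → replaces 7 → [6, 6]
9 → extends → [6, 6, 9]
8 → replaces 9 → [6, 6, 8]
13 → extends → [6, 6, 8, 13]
10 → replaces 13 → [6, 6, 8, 10]
9 → replaces 10 → [6, 6, 8, 9]
10 → extends → [6, 6, 8, 9, 10]
Longest non-decreasing subsequence has length 5, so deletions = 9 − 5 = 4.

4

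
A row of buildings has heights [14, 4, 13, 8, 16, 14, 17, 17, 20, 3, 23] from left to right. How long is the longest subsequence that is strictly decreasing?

Negate each value so 'decreasing' becomes 'increasing', then run patience tails on the negated sequence:
-14 → extends → [-14]
-4 → extends → [-14, -4]
-13 → replaces -4 → [-14, -13]
-8 → extends → [-14, -13, -8]
-16 → replaces -14 → [-16, -13, -8]
-14 → replaces -13 → [-16, -14, -8]
-17 → replaces -16 → [-17, -14, -8]
-17 → already a tail → [-17, -14, -8]
-20 → replaces -17 → [-20, -14, -8]
-3 → extends → [-20, -14, -8, -3]
-23 → replaces -20 → [-23, -14, -8, -3]
Four tails, so the longest strictly decreasing subsequence of the original has length 4.

4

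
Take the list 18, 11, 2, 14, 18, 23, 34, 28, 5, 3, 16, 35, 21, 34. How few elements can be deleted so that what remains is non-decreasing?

8

Fewest deletions = n − (longest non-decreasing subsequence).
i:      1  2  3  4  5  6  7  8  9 10 11 12 13 14
a[i]:  18 11  2 14 18 23 34 28  5  3 16 35 21 34
dp:     1  1  1  2  3  4  5  5  2  2  3  6  4  6
max dp = 6, so deletions = 14 − 6 = 8.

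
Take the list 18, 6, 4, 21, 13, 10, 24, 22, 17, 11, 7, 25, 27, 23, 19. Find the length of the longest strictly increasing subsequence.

Let dp[i] be the length of the longest such subsequence ending at index i:
i:      1  2  3  4  5  6  7  8  9 10 11 12 13 14 15
a[i]:  18  6  4 21 13 10 24 22 17 11  7 25 27 23 19
dp:     1  1  1  2  2  2  3  3  3  3  2  4  5  4  4
Maximum dp value is 5.

5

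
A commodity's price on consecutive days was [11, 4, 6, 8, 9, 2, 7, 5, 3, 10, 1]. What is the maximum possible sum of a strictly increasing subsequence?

37

Let S[i] be the best sum of a strictly increasing subsequence ending at i:
i:      1  2  3  4  5  6  7  8  9 10 11
a[i]:  11  4  6  8  9  2  7  5  3 10  1
S:     11  4 10 18 27  2 17  9  5 37  1
Maximum is 37 (e.g. 4 + 6 + 8 + 9 + 10).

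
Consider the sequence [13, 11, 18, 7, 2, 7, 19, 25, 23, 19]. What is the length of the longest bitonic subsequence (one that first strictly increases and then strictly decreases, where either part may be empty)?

6

inc[i] = longest strictly increasing subsequence ending at i; dec[i] = longest strictly decreasing subsequence starting at i:
i:      1  2  3  4  5  6  7  8  9 10
a[i]:  13 11 18  7  2  7 19 25 23 19
inc:    1  1  2  1  1  2  3  4  4  3
dec:    4  3  3  2  1  1  1  3  2  1
Best peak at i=8 (value 25): inc=4, dec=3, length 4+3−1 = 6.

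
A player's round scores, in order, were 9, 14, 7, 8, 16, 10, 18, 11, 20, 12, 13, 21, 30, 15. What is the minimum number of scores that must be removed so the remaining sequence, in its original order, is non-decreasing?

6

Fewest deletions = n − (longest non-decreasing subsequence).
Patience tails:
9 → extends → [9]
14 → extends → [9, 14]
7 → replaces 9 → [7, 14]
8 → replaces 14 → [7, 8]
16 → extends → [7, 8, 16]
10 → replaces 16 → [7, 8, 10]
18 → extends → [7, 8, 10, 18]
11 → replaces 18 → [7, 8, 10, 11]
20 → extends → [7, 8, 10, 11, 20]
12 → replaces 20 → [7, 8, 10, 11, 12]
13 → extends → [7, 8, 10, 11, 12, 13]
21 → extends → [7, 8, 10, 11, 12, 13, 21]
30 → extends → [7, 8, 10, 11, 12, 13, 21, 30]
15 → replaces 21 → [7, 8, 10, 11, 12, 13, 15, 30]
Longest non-decreasing subsequence has length 8, so deletions = 14 − 8 = 6.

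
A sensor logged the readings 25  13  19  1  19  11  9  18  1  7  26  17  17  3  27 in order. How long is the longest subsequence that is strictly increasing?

5

Track the smallest tail for each achievable length (strict):
25 → extends → [25]
13 → replaces 25 → [13]
19 → extends → [13, 19]
1 → replaces 13 → [1, 19]
19 → already a tail → [1, 19]
11 → replaces 19 → [1, 11]
9 → replaces 11 → [1, 9]
18 → extends → [1, 9, 18]
1 → already a tail → [1, 9, 18]
7 → replaces 9 → [1, 7, 18]
26 → extends → [1, 7, 18, 26]
17 → replaces 18 → [1, 7, 17, 26]
17 → already a tail → [1, 7, 17, 26]
3 → replaces 7 → [1, 3, 17, 26]
27 → extends → [1, 3, 17, 26, 27]
Five tails, so the longest strictly increasing subsequence has length 5 (e.g. 1, 11, 18, 26, 27).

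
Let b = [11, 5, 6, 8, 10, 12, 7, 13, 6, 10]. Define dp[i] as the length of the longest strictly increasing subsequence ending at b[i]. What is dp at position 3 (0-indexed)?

dp[i] = 1 + max{dp[j] : j<i, b[j]<b[i]} (or 1 if no such j):
i:      0  1  2  3  4  5  6  7  8  9
b[i]:  11  5  6  8 10 12  7 13  6 10
dp:     1  1  2  3  4  5  3  6  2  4
At index 3 the value is 3.

3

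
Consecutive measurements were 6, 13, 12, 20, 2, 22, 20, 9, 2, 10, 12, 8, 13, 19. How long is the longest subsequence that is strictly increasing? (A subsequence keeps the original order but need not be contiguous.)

Track the smallest tail for each achievable length (strict):
6 → extends → [6]
13 → extends → [6, 13]
12 → replaces 13 → [6, 12]
20 → extends → [6, 12, 20]
2 → replaces 6 → [2, 12, 20]
22 → extends → [2, 12, 20, 22]
20 → already a tail → [2, 12, 20, 22]
9 → replaces 12 → [2, 9, 20, 22]
2 → already a tail → [2, 9, 20, 22]
10 → replaces 20 → [2, 9, 10, 22]
12 → replaces 22 → [2, 9, 10, 12]
8 → replaces 9 → [2, 8, 10, 12]
13 → extends → [2, 8, 10, 12, 13]
19 → extends → [2, 8, 10, 12, 13, 19]
Six tails, so the longest strictly increasing subsequence has length 6 (e.g. 6, 9, 10, 12, 13, 19).

6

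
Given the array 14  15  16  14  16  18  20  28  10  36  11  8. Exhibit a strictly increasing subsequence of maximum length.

14, 15, 16, 18, 20, 28, 36

Patience tails give the LIS length; then backtrack through the dp parents:
14 → extends → [14]
15 → extends → [14, 15]
16 → extends → [14, 15, 16]
14 → already a tail → [14, 15, 16]
16 → already a tail → [14, 15, 16]
18 → extends → [14, 15, 16, 18]
20 → extends → [14, 15, 16, 18, 20]
28 → extends → [14, 15, 16, 18, 20, 28]
10 → replaces 14 → [10, 15, 16, 18, 20, 28]
36 → extends → [10, 15, 16, 18, 20, 28, 36]
11 → replaces 15 → [10, 11, 16, 18, 20, 28, 36]
8 → replaces 10 → [8, 11, 16, 18, 20, 28, 36]
Length 7; one witness is 14, 15, 16, 18, 20, 28, 36.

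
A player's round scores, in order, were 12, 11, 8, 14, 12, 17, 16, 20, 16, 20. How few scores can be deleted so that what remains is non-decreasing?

Fewest deletions = n − (longest non-decreasing subsequence).
Patience tails:
12 → extends → [12]
11 → replaces 12 → [11]
8 → replaces 11 → [8]
14 → extends → [8, 14]
12 → replaces 14 → [8, 12]
17 → extends → [8, 12, 17]
16 → replaces 17 → [8, 12, 16]
20 → extends → [8, 12, 16, 20]
16 → replaces 20 → [8, 12, 16, 16]
20 → extends → [8, 12, 16, 16, 20]
Longest non-decreasing subsequence has length 5, so deletions = 10 − 5 = 5.

5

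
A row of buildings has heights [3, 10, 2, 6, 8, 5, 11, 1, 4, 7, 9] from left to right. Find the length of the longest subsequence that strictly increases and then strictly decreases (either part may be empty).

inc[i] = longest strictly increasing subsequence ending at i; dec[i] = longest strictly decreasing subsequence starting at i:
i:      1  2  3  4  5  6  7  8  9 10 11
a[i]:   3 10  2  6  8  5 11  1  4  7  9
inc:    1  2  1  2  3  2  4  1  2  3  4
dec:    3  4  2  3  3  2  2  1  1  1  1
Best peak at i=2 (value 10): inc=2, dec=4, length 2+4−1 = 5.

5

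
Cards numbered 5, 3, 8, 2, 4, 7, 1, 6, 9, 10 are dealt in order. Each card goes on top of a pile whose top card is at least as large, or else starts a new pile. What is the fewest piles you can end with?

5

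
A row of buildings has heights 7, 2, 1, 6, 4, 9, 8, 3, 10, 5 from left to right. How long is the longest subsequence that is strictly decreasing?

4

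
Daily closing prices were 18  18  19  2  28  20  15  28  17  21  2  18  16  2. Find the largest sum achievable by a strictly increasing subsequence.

Let S[i] be the best sum of a strictly increasing subsequence ending at i:
i:      1  2  3  4  5  6  7  8  9 10 11 12 13 14
a[i]:  18 18 19  2 28 20 15 28 17 21  2 18 16  2
S:     18 18 37  2 65 57 17 85 34 78  2 52 33  2
Maximum is 85 (e.g. 18 + 19 + 20 + 28).

85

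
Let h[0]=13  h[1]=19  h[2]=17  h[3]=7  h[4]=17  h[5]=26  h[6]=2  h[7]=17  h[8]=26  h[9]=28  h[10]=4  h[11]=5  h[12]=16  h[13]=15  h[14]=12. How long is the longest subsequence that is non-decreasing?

6

Let dp[i] be the length of the longest such subsequence ending at index i:
i:      0  1  2  3  4  5  6  7  8  9 10 11 12 13 14
h[i]:  13 19 17  7 17 26  2 17 26 28  4  5 16 15 12
dp:     1  2  2  1  3  4  1  4  5  6  2  3  4  4  4
Maximum dp value is 6.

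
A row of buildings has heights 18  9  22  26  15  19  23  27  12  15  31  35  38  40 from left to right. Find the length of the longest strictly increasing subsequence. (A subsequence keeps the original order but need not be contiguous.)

Track the smallest tail for each achievable length (strict):
18 → extends → [18]
9 → replaces 18 → [9]
22 → extends → [9, 22]
26 → extends → [9, 22, 26]
15 → replaces 22 → [9, 15, 26]
19 → replaces 26 → [9, 15, 19]
23 → extends → [9, 15, 19, 23]
27 → extends → [9, 15, 19, 23, 27]
12 → replaces 15 → [9, 12, 19, 23, 27]
15 → replaces 19 → [9, 12, 15, 23, 27]
31 → extends → [9, 12, 15, 23, 27, 31]
35 → extends → [9, 12, 15, 23, 27, 31, 35]
38 → extends → [9, 12, 15, 23, 27, 31, 35, 38]
40 → extends → [9, 12, 15, 23, 27, 31, 35, 38, 40]
Nine tails, so the longest strictly increasing subsequence has length 9 (e.g. 9, 15, 19, 23, 27, 31, 35, 38, 40).

9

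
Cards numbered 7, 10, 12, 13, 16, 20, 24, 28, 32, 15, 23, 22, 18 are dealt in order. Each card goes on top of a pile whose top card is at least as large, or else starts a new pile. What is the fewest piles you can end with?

9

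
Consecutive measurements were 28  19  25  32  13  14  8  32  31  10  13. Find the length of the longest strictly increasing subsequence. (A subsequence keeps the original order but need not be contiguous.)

Track the smallest tail for each achievable length (strict):
28 → extends → [28]
19 → replaces 28 → [19]
25 → extends → [19, 25]
32 → extends → [19, 25, 32]
13 → replaces 19 → [13, 25, 32]
14 → replaces 25 → [13, 14, 32]
8 → replaces 13 → [8, 14, 32]
32 → already a tail → [8, 14, 32]
31 → replaces 32 → [8, 14, 31]
10 → replaces 14 → [8, 10, 31]
13 → replaces 31 → [8, 10, 13]
Three tails, so the longest strictly increasing subsequence has length 3 (e.g. 19, 25, 32).

3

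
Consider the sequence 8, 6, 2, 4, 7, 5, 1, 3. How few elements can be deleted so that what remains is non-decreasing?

Fewest deletions = n − (longest non-decreasing subsequence).
i:     1 2 3 4 5 6 7 8
a[i]:  8 6 2 4 7 5 1 3
dp:    1 1 1 2 3 3 1 2
max dp = 3, so deletions = 8 − 3 = 5.

5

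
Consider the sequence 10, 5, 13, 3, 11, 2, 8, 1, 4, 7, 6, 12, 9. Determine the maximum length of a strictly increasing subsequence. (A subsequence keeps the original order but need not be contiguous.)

4

Track the smallest tail for each achievable length (strict):
10 → extends → [10]
5 → replaces 10 → [5]
13 → extends → [5, 13]
3 → replaces 5 → [3, 13]
11 → replaces 13 → [3, 11]
2 → replaces 3 → [2, 11]
8 → replaces 11 → [2, 8]
1 → replaces 2 → [1, 8]
4 → replaces 8 → [1, 4]
7 → extends → [1, 4, 7]
6 → replaces 7 → [1, 4, 6]
12 → extends → [1, 4, 6, 12]
9 → replaces 12 → [1, 4, 6, 9]
Four tails, so the longest strictly increasing subsequence has length 4 (e.g. 3, 4, 7, 12).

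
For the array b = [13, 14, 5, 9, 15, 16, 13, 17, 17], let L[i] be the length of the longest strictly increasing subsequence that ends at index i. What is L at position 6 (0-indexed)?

dp[i] = 1 + max{dp[j] : j<i, b[j]<b[i]} (or 1 if no such j):
i:      0  1  2  3  4  5  6  7  8
b[i]:  13 14  5  9 15 16 13 17 17
dp:     1  2  1  2  3  4  3  5  5
At index 6 the value is 3.

3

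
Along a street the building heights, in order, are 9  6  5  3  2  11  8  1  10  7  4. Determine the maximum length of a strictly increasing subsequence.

3

Track the smallest tail for each achievable length (strict):
9 → extends → [9]
6 → replaces 9 → [6]
5 → replaces 6 → [5]
3 → replaces 5 → [3]
2 → replaces 3 → [2]
11 → extends → [2, 11]
8 → replaces 11 → [2, 8]
1 → replaces 2 → [1, 8]
10 → extends → [1, 8, 10]
7 → replaces 8 → [1, 7, 10]
4 → replaces 7 → [1, 4, 10]
Three tails, so the longest strictly increasing subsequence has length 3 (e.g. 6, 8, 10).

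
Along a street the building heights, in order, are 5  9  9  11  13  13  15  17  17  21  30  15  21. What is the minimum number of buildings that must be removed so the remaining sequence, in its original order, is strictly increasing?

5

Fewest deletions = n − (longest strictly increasing subsequence).
i:      1  2  3  4  5  6  7  8  9 10 11 12 13
a[i]:   5  9  9 11 13 13 15 17 17 21 30 15 21
dp:     1  2  2  3  4  4  5  6  6  7  8  5  7
max dp = 8, so deletions = 13 − 8 = 5.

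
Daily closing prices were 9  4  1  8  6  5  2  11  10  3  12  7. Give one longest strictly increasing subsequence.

4, 8, 11, 12

Patience tails give the LIS length; then backtrack through the dp parents:
9 → extends → [9]
4 → replaces 9 → [4]
1 → replaces 4 → [1]
8 → extends → [1, 8]
6 → replaces 8 → [1, 6]
5 → replaces 6 → [1, 5]
2 → replaces 5 → [1, 2]
11 → extends → [1, 2, 11]
10 → replaces 11 → [1, 2, 10]
3 → replaces 10 → [1, 2, 3]
12 → extends → [1, 2, 3, 12]
7 → replaces 12 → [1, 2, 3, 7]
Length 4; one witness is 4, 8, 11, 12.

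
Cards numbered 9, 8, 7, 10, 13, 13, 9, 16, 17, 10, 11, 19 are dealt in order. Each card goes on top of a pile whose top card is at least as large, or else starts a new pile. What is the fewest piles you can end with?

The minimum number of non-increasing subsequences covering a sequence equals the length of its longest strictly increasing subsequence.
LIS length is 6 (e.g. 9, 10, 13, 16, 17, 19), so 6 piles are needed.

6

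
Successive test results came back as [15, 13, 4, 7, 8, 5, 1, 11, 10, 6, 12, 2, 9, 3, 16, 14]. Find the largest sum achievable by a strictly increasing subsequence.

Let S[i] be the best sum of a strictly increasing subsequence ending at i:
i:      1  2  3  4  5  6  7  8  9 10 11 12 13 14 15 16
a[i]:  15 13  4  7  8  5  1 11 10  6 12  2  9  3 16 14
S:     15 13  4 11 19  9  1 30 29 15 42  3 28  6 58 56
Maximum is 58 (e.g. 4 + 7 + 8 + 11 + 12 + 16).

58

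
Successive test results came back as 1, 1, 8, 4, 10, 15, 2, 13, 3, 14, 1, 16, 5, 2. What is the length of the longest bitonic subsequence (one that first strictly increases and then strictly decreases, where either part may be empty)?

inc[i] = longest strictly increasing subsequence ending at i; dec[i] = longest strictly decreasing subsequence starting at i:
i:      1  2  3  4  5  6  7  8  9 10 11 12 13 14
a[i]:   1  1  8  4 10 15  2 13  3 14  1 16  5  2
inc:    1  1  2  2  3  4  2  4  3  5  1  6  4  2
dec:    1  1  4  3  3  4  2  3  2  3  1  3  2  1
Best peak at i=12 (value 16): inc=6, dec=3, length 6+3−1 = 8.

8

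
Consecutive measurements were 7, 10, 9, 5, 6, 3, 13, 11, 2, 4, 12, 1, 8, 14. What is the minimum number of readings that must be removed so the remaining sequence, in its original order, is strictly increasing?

9

Fewest deletions = n − (longest strictly increasing subsequence).
Patience tails:
7 → extends → [7]
10 → extends → [7, 10]
9 → replaces 10 → [7, 9]
5 → replaces 7 → [5, 9]
6 → replaces 9 → [5, 6]
3 → replaces 5 → [3, 6]
13 → extends → [3, 6, 13]
11 → replaces 13 → [3, 6, 11]
2 → replaces 3 → [2, 6, 11]
4 → replaces 6 → [2, 4, 11]
12 → extends → [2, 4, 11, 12]
1 → replaces 2 → [1, 4, 11, 12]
8 → replaces 11 → [1, 4, 8, 12]
14 → extends → [1, 4, 8, 12, 14]
Longest strictly increasing subsequence has length 5, so deletions = 14 − 5 = 9.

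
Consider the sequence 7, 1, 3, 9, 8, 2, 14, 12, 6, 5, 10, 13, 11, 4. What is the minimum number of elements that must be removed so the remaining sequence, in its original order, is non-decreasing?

9

Fewest deletions = n − (longest non-decreasing subsequence).
Patience tails:
7 → extends → [7]
1 → replaces 7 → [1]
3 → extends → [1, 3]
9 → extends → [1, 3, 9]
8 → replaces 9 → [1, 3, 8]
2 → replaces 3 → [1, 2, 8]
14 → extends → [1, 2, 8, 14]
12 → replaces 14 → [1, 2, 8, 12]
6 → replaces 8 → [1, 2, 6, 12]
5 → replaces 6 → [1, 2, 5, 12]
10 → replaces 12 → [1, 2, 5, 10]
13 → extends → [1, 2, 5, 10, 13]
11 → replaces 13 → [1, 2, 5, 10, 11]
4 → replaces 5 → [1, 2, 4, 10, 11]
Longest non-decreasing subsequence has length 5, so deletions = 14 − 5 = 9.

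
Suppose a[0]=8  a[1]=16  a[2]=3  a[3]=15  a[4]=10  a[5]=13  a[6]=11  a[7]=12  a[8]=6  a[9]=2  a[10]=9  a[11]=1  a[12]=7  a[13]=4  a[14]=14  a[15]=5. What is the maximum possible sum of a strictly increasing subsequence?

55

Let S[i] be the best sum of a strictly increasing subsequence ending at i:
i:      0  1  2  3  4  5  6  7  8  9 10 11 12 13 14 15
a[i]:   8 16  3 15 10 13 11 12  6  2  9  1  7  4 14  5
S:      8 24  3 23 18 31 29 41  9  2 18  1 16  7 55 12
Maximum is 55 (e.g. 8 + 10 + 11 + 12 + 14).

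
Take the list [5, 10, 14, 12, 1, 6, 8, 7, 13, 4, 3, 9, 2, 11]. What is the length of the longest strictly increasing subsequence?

5

Track the smallest tail for each achievable length (strict):
5 → extends → [5]
10 → extends → [5, 10]
14 → extends → [5, 10, 14]
12 → replaces 14 → [5, 10, 12]
1 → replaces 5 → [1, 10, 12]
6 → replaces 10 → [1, 6, 12]
8 → replaces 12 → [1, 6, 8]
7 → replaces 8 → [1, 6, 7]
13 → extends → [1, 6, 7, 13]
4 → replaces 6 → [1, 4, 7, 13]
3 → replaces 4 → [1, 3, 7, 13]
9 → replaces 13 → [1, 3, 7, 9]
2 → replaces 3 → [1, 2, 7, 9]
11 → extends → [1, 2, 7, 9, 11]
Five tails, so the longest strictly increasing subsequence has length 5 (e.g. 5, 6, 8, 9, 11).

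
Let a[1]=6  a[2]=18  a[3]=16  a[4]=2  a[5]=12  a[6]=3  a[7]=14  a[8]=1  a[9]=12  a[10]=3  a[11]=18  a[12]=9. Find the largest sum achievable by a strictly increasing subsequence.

50

Let S[i] be the best sum of a strictly increasing subsequence ending at i:
i:      1  2  3  4  5  6  7  8  9 10 11 12
a[i]:   6 18 16  2 12  3 14  1 12  3 18  9
S:      6 24 22  2 18  5 32  1 18  5 50 15
Maximum is 50 (e.g. 6 + 12 + 14 + 18).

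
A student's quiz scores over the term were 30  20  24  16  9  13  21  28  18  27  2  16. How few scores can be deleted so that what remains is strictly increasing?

8

Fewest deletions = n − (longest strictly increasing subsequence).
Patience tails:
30 → extends → [30]
20 → replaces 30 → [20]
24 → extends → [20, 24]
16 → replaces 20 → [16, 24]
9 → replaces 16 → [9, 24]
13 → replaces 24 → [9, 13]
21 → extends → [9, 13, 21]
28 → extends → [9, 13, 21, 28]
18 → replaces 21 → [9, 13, 18, 28]
27 → replaces 28 → [9, 13, 18, 27]
2 → replaces 9 → [2, 13, 18, 27]
16 → replaces 18 → [2, 13, 16, 27]
Longest strictly increasing subsequence has length 4, so deletions = 12 − 4 = 8.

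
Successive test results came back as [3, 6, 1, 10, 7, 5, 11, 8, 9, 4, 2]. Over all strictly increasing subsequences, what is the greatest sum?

33

Let S[i] be the best sum of a strictly increasing subsequence ending at i:
i:      1  2  3  4  5  6  7  8  9 10 11
a[i]:   3  6  1 10  7  5 11  8  9  4  2
S:      3  9  1 19 16  8 30 24 33  7  3
Maximum is 33 (e.g. 3 + 6 + 7 + 8 + 9).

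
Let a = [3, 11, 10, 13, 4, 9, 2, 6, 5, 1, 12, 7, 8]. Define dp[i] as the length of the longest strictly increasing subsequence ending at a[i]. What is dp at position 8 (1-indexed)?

dp[i] = 1 + max{dp[j] : j<i, a[j]<a[i]} (or 1 if no such j):
i:      1  2  3  4  5  6  7  8  9 10 11 12 13
a[i]:   3 11 10 13  4  9  2  6  5  1 12  7  8
dp:     1  2  2  3  2  3  1  3  3  1  4  4  5
At index 8 the value is 3.

3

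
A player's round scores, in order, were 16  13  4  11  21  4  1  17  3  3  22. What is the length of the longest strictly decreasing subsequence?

5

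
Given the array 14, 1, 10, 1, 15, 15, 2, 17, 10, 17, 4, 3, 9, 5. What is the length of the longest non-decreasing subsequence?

6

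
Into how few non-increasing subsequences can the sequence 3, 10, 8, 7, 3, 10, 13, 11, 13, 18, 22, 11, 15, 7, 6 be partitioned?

7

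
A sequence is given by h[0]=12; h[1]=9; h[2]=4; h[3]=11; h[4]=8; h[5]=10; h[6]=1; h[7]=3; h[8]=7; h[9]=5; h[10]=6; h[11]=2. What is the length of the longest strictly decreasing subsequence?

6

Let dp[i] be the longest strictly decreasing subsequence ending at i:
i:      0  1  2  3  4  5  6  7  8  9 10 11
h[i]:  12  9  4 11  8 10  1  3  7  5  6  2
dp:     1  2  3  2  3  3  4  4  4  5  5  6
Maximum is 6.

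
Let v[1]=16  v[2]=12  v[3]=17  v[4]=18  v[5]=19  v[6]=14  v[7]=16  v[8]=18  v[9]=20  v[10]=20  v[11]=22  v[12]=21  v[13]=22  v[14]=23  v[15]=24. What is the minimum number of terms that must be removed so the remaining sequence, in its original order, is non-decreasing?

Fewest deletions = n − (longest non-decreasing subsequence).
i:      1  2  3  4  5  6  7  8  9 10 11 12 13 14 15
v[i]:  16 12 17 18 19 14 16 18 20 20 22 21 22 23 24
dp:     1  1  2  3  4  2  3  4  5  6  7  7  8  9 10
max dp = 10, so deletions = 15 − 10 = 5.

5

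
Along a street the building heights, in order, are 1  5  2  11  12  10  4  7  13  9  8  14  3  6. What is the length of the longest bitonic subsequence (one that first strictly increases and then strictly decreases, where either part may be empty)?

8

inc[i] = longest strictly increasing subsequence ending at i; dec[i] = longest strictly decreasing subsequence starting at i:
i:      1  2  3  4  5  6  7  8  9 10 11 12 13 14
a[i]:   1  5  2 11 12 10  4  7 13  9  8 14  3  6
inc:    1  2  2  3  4  3  3  4  5  5  5  6  3  4
dec:    1  3  1  5  5  4  2  2  4  3  2  2  1  1
Best peak at i=5 (value 12): inc=4, dec=5, length 4+5−1 = 8.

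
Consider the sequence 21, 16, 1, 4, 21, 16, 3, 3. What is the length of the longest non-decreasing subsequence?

3

Track the smallest tail for each achievable length (allowing ties):
21 → extends → [21]
16 → replaces 21 → [16]
1 → replaces 16 → [1]
4 → extends → [1, 4]
21 → extends → [1, 4, 21]
16 → replaces 21 → [1, 4, 16]
3 → replaces 4 → [1, 3, 16]
3 → replaces 16 → [1, 3, 3]
Three tails, so the longest non-decreasing subsequence has length 3 (e.g. 1, 4, 21).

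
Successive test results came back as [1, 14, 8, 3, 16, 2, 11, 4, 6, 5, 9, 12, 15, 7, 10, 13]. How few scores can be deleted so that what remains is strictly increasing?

9

Fewest deletions = n − (longest strictly increasing subsequence).
Patience tails:
1 → extends → [1]
14 → extends → [1, 14]
8 → replaces 14 → [1, 8]
3 → replaces 8 → [1, 3]
16 → extends → [1, 3, 16]
2 → replaces 3 → [1, 2, 16]
11 → replaces 16 → [1, 2, 11]
4 → replaces 11 → [1, 2, 4]
6 → extends → [1, 2, 4, 6]
5 → replaces 6 → [1, 2, 4, 5]
9 → extends → [1, 2, 4, 5, 9]
12 → extends → [1, 2, 4, 5, 9, 12]
15 → extends → [1, 2, 4, 5, 9, 12, 15]
7 → replaces 9 → [1, 2, 4, 5, 7, 12, 15]
10 → replaces 12 → [1, 2, 4, 5, 7, 10, 15]
13 → replaces 15 → [1, 2, 4, 5, 7, 10, 13]
Longest strictly increasing subsequence has length 7, so deletions = 16 − 7 = 9.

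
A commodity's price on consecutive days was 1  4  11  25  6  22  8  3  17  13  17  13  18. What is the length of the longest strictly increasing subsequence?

7

Track the smallest tail for each achievable length (strict):
1 → extends → [1]
4 → extends → [1, 4]
11 → extends → [1, 4, 11]
25 → extends → [1, 4, 11, 25]
6 → replaces 11 → [1, 4, 6, 25]
22 → replaces 25 → [1, 4, 6, 22]
8 → replaces 22 → [1, 4, 6, 8]
3 → replaces 4 → [1, 3, 6, 8]
17 → extends → [1, 3, 6, 8, 17]
13 → replaces 17 → [1, 3, 6, 8, 13]
17 → extends → [1, 3, 6, 8, 13, 17]
13 → already a tail → [1, 3, 6, 8, 13, 17]
18 → extends → [1, 3, 6, 8, 13, 17, 18]
Seven tails, so the longest strictly increasing subsequence has length 7 (e.g. 1, 4, 6, 8, 13, 17, 18).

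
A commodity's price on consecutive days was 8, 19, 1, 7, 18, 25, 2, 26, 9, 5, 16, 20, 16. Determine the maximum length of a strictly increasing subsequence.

Let dp[i] be the length of the longest such subsequence ending at index i:
i:      1  2  3  4  5  6  7  8  9 10 11 12 13
a[i]:   8 19  1  7 18 25  2 26  9  5 16 20 16
dp:     1  2  1  2  3  4  2  5  3  3  4  5  4
Maximum dp value is 5.

5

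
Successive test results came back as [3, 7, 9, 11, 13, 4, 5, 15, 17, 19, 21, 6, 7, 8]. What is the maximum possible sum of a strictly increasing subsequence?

115

Let S[i] be the best sum of a strictly increasing subsequence ending at i:
i:       1   2   3   4   5   6   7   8   9  10  11  12  13  14
a[i]:    3   7   9  11  13   4   5  15  17  19  21   6   7   8
S:       3  10  19  30  43   7  12  58  75  94 115  18  25  33
Maximum is 115 (e.g. 3 + 7 + 9 + 11 + 13 + 15 + 17 + 19 + 21).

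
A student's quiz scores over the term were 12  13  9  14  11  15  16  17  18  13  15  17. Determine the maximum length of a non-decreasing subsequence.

Track the smallest tail for each achievable length (allowing ties):
12 → extends → [12]
13 → extends → [12, 13]
9 → replaces 12 → [9, 13]
14 → extends → [9, 13, 14]
11 → replaces 13 → [9, 11, 14]
15 → extends → [9, 11, 14, 15]
16 → extends → [9, 11, 14, 15, 16]
17 → extends → [9, 11, 14, 15, 16, 17]
18 → extends → [9, 11, 14, 15, 16, 17, 18]
13 → replaces 14 → [9, 11, 13, 15, 16, 17, 18]
15 → replaces 16 → [9, 11, 13, 15, 15, 17, 18]
17 → replaces 18 → [9, 11, 13, 15, 15, 17, 17]
Seven tails, so the longest non-decreasing subsequence has length 7 (e.g. 12, 13, 14, 15, 16, 17, 18).

7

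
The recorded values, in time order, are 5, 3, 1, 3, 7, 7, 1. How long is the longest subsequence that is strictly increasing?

Track the smallest tail for each achievable length (strict):
5 → extends → [5]
3 → replaces 5 → [3]
1 → replaces 3 → [1]
3 → extends → [1, 3]
7 → extends → [1, 3, 7]
7 → already a tail → [1, 3, 7]
1 → already a tail → [1, 3, 7]
Three tails, so the longest strictly increasing subsequence has length 3 (e.g. 1, 3, 7).

3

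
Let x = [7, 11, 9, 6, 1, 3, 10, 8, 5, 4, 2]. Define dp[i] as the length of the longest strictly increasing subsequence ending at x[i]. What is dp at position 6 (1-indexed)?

2

dp[i] = 1 + max{dp[j] : j<i, x[j]<x[i]} (or 1 if no such j):
i:      1  2  3  4  5  6  7  8  9 10 11
x[i]:   7 11  9  6  1  3 10  8  5  4  2
dp:     1  2  2  1  1  2  3  3  3  3  2
At index 6 the value is 2.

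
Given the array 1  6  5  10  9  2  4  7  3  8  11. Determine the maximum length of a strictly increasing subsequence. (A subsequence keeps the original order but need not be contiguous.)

Track the smallest tail for each achievable length (strict):
1 → extends → [1]
6 → extends → [1, 6]
5 → replaces 6 → [1, 5]
10 → extends → [1, 5, 10]
9 → replaces 10 → [1, 5, 9]
2 → replaces 5 → [1, 2, 9]
4 → replaces 9 → [1, 2, 4]
7 → extends → [1, 2, 4, 7]
3 → replaces 4 → [1, 2, 3, 7]
8 → extends → [1, 2, 3, 7, 8]
11 → extends → [1, 2, 3, 7, 8, 11]
Six tails, so the longest strictly increasing subsequence has length 6 (e.g. 1, 2, 4, 7, 8, 11).

6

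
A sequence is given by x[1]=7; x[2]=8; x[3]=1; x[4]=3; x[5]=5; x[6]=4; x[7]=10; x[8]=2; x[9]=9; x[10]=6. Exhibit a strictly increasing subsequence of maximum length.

1, 3, 5, 10

Patience tails give the LIS length; then backtrack through the dp parents:
7 → extends → [7]
8 → extends → [7, 8]
1 → replaces 7 → [1, 8]
3 → replaces 8 → [1, 3]
5 → extends → [1, 3, 5]
4 → replaces 5 → [1, 3, 4]
10 → extends → [1, 3, 4, 10]
2 → replaces 3 → [1, 2, 4, 10]
9 → replaces 10 → [1, 2, 4, 9]
6 → replaces 9 → [1, 2, 4, 6]
Length 4; one witness is 1, 3, 5, 10.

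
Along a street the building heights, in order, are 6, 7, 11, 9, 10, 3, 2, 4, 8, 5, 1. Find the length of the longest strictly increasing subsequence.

4

Let dp[i] be the length of the longest such subsequence ending at index i:
i:      1  2  3  4  5  6  7  8  9 10 11
a[i]:   6  7 11  9 10  3  2  4  8  5  1
dp:     1  2  3  3  4  1  1  2  3  3  1
Maximum dp value is 4.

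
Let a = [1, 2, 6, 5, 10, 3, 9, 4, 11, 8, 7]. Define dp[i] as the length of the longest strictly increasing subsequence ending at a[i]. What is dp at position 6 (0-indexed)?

dp[i] = 1 + max{dp[j] : j<i, a[j]<a[i]} (or 1 if no such j):
i:      0  1  2  3  4  5  6  7  8  9 10
a[i]:   1  2  6  5 10  3  9  4 11  8  7
dp:     1  2  3  3  4  3  4  4  5  5  5
At index 6 the value is 4.

4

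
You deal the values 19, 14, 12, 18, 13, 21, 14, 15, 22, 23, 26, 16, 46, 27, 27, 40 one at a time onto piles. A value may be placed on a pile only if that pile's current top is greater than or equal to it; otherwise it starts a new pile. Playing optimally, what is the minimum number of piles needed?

The minimum number of non-increasing subsequences covering a sequence equals the length of its longest strictly increasing subsequence.
LIS length is 9 (e.g. 12, 13, 14, 15, 22, 23, 26, 27, 40), so 9 piles are needed.

9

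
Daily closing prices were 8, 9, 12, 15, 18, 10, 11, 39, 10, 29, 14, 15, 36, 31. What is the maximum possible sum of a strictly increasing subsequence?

Let S[i] be the best sum of a strictly increasing subsequence ending at i:
i:       1   2   3   4   5   6   7   8   9  10  11  12  13  14
a[i]:    8   9  12  15  18  10  11  39  10  29  14  15  36  31
S:       8  17  29  44  62  27  38 101  27  91  52  67 127 122
Maximum is 127 (e.g. 8 + 9 + 12 + 15 + 18 + 29 + 36).

127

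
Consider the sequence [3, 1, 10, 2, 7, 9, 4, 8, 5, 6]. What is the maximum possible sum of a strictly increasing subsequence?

Let S[i] be the best sum of a strictly increasing subsequence ending at i:
i:      1  2  3  4  5  6  7  8  9 10
a[i]:   3  1 10  2  7  9  4  8  5  6
S:      3  1 13  3 10 19  7 18 12 18
Maximum is 19 (e.g. 1 + 2 + 7 + 9).

19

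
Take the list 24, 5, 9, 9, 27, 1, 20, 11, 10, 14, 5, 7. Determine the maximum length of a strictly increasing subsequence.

4

Track the smallest tail for each achievable length (strict):
24 → extends → [24]
5 → replaces 24 → [5]
9 → extends → [5, 9]
9 → already a tail → [5, 9]
27 → extends → [5, 9, 27]
1 → replaces 5 → [1, 9, 27]
20 → replaces 27 → [1, 9, 20]
11 → replaces 20 → [1, 9, 11]
10 → replaces 11 → [1, 9, 10]
14 → extends → [1, 9, 10, 14]
5 → replaces 9 → [1, 5, 10, 14]
7 → replaces 10 → [1, 5, 7, 14]
Four tails, so the longest strictly increasing subsequence has length 4 (e.g. 5, 9, 11, 14).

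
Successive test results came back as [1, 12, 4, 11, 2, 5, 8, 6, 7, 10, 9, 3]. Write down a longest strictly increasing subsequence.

1, 4, 5, 6, 7, 10

Patience tails give the LIS length; then backtrack through the dp parents:
1 → extends → [1]
12 → extends → [1, 12]
4 → replaces 12 → [1, 4]
11 → extends → [1, 4, 11]
2 → replaces 4 → [1, 2, 11]
5 → replaces 11 → [1, 2, 5]
8 → extends → [1, 2, 5, 8]
6 → replaces 8 → [1, 2, 5, 6]
7 → extends → [1, 2, 5, 6, 7]
10 → extends → [1, 2, 5, 6, 7, 10]
9 → replaces 10 → [1, 2, 5, 6, 7, 9]
3 → replaces 5 → [1, 2, 3, 6, 7, 9]
Length 6; one witness is 1, 4, 5, 6, 7, 10.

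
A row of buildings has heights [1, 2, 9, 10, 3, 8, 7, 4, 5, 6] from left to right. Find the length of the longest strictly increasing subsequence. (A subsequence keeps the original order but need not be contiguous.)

Track the smallest tail for each achievable length (strict):
1 → extends → [1]
2 → extends → [1, 2]
9 → extends → [1, 2, 9]
10 → extends → [1, 2, 9, 10]
3 → replaces 9 → [1, 2, 3, 10]
8 → replaces 10 → [1, 2, 3, 8]
7 → replaces 8 → [1, 2, 3, 7]
4 → replaces 7 → [1, 2, 3, 4]
5 → extends → [1, 2, 3, 4, 5]
6 → extends → [1, 2, 3, 4, 5, 6]
Six tails, so the longest strictly increasing subsequence has length 6 (e.g. 1, 2, 3, 4, 5, 6).

6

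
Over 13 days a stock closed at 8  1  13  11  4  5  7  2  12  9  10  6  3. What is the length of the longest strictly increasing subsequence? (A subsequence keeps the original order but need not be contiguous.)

6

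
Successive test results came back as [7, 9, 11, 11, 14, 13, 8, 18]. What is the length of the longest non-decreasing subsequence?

6

Track the smallest tail for each achievable length (allowing ties):
7 → extends → [7]
9 → extends → [7, 9]
11 → extends → [7, 9, 11]
11 → extends → [7, 9, 11, 11]
14 → extends → [7, 9, 11, 11, 14]
13 → replaces 14 → [7, 9, 11, 11, 13]
8 → replaces 9 → [7, 8, 11, 11, 13]
18 → extends → [7, 8, 11, 11, 13, 18]
Six tails, so the longest non-decreasing subsequence has length 6 (e.g. 7, 9, 11, 11, 14, 18).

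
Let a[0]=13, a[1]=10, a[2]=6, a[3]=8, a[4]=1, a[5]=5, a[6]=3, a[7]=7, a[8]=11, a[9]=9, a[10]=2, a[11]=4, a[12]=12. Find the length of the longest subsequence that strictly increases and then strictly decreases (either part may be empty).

inc[i] = longest strictly increasing subsequence ending at i; dec[i] = longest strictly decreasing subsequence starting at i:
i:      0  1  2  3  4  5  6  7  8  9 10 11 12
a[i]:  13 10  6  8  1  5  3  7 11  9  2  4 12
inc:    1  1  1  2  1  2  2  3  4  4  2  3  5
dec:    6  5  4  4  1  3  2  2  3  2  1  1  1
Best peak at i=0 (value 13): inc=1, dec=6, length 1+6−1 = 6.

6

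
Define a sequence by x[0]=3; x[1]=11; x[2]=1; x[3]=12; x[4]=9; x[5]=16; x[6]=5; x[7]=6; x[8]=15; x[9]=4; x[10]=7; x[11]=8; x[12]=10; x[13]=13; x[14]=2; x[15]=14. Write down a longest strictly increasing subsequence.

3, 5, 6, 7, 8, 10, 13, 14

Patience tails give the LIS length; then backtrack through the dp parents:
3 → extends → [3]
11 → extends → [3, 11]
1 → replaces 3 → [1, 11]
12 → extends → [1, 11, 12]
9 → replaces 11 → [1, 9, 12]
16 → extends → [1, 9, 12, 16]
5 → replaces 9 → [1, 5, 12, 16]
6 → replaces 12 → [1, 5, 6, 16]
15 → replaces 16 → [1, 5, 6, 15]
4 → replaces 5 → [1, 4, 6, 15]
7 → replaces 15 → [1, 4, 6, 7]
8 → extends → [1, 4, 6, 7, 8]
10 → extends → [1, 4, 6, 7, 8, 10]
13 → extends → [1, 4, 6, 7, 8, 10, 13]
2 → replaces 4 → [1, 2, 6, 7, 8, 10, 13]
14 → extends → [1, 2, 6, 7, 8, 10, 13, 14]
Length 8; one witness is 3, 5, 6, 7, 8, 10, 13, 14.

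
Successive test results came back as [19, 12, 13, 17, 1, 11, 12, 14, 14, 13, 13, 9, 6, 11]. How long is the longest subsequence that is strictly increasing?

Track the smallest tail for each achievable length (strict):
19 → extends → [19]
12 → replaces 19 → [12]
13 → extends → [12, 13]
17 → extends → [12, 13, 17]
1 → replaces 12 → [1, 13, 17]
11 → replaces 13 → [1, 11, 17]
12 → replaces 17 → [1, 11, 12]
14 → extends → [1, 11, 12, 14]
14 → already a tail → [1, 11, 12, 14]
13 → replaces 14 → [1, 11, 12, 13]
13 → already a tail → [1, 11, 12, 13]
9 → replaces 11 → [1, 9, 12, 13]
6 → replaces 9 → [1, 6, 12, 13]
11 → replaces 12 → [1, 6, 11, 13]
Four tails, so the longest strictly increasing subsequence has length 4 (e.g. 1, 11, 12, 14).

4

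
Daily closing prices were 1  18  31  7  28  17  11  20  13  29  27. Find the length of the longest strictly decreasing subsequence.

4

Let dp[i] be the longest strictly decreasing subsequence ending at i:
i:      1  2  3  4  5  6  7  8  9 10 11
a[i]:   1 18 31  7 28 17 11 20 13 29 27
dp:     1  1  1  2  2  3  4  3  4  2  3
Maximum is 4.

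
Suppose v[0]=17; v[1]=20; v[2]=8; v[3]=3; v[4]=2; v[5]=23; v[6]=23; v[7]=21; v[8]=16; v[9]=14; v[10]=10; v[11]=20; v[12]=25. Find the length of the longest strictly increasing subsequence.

4

Let dp[i] be the length of the longest such subsequence ending at index i:
i:      0  1  2  3  4  5  6  7  8  9 10 11 12
v[i]:  17 20  8  3  2 23 23 21 16 14 10 20 25
dp:     1  2  1  1  1  3  3  3  2  2  2  3  4
Maximum dp value is 4.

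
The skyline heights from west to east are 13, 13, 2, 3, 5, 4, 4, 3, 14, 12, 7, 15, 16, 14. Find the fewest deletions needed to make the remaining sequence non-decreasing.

Fewest deletions = n − (longest non-decreasing subsequence).
Patience tails:
13 → extends → [13]
13 → extends → [13, 13]
2 → replaces 13 → [2, 13]
3 → replaces 13 → [2, 3]
5 → extends → [2, 3, 5]
4 → replaces 5 → [2, 3, 4]
4 → extends → [2, 3, 4, 4]
3 → replaces 4 → [2, 3, 3, 4]
14 → extends → [2, 3, 3, 4, 14]
12 → replaces 14 → [2, 3, 3, 4, 12]
7 → replaces 12 → [2, 3, 3, 4, 7]
15 → extends → [2, 3, 3, 4, 7, 15]
16 → extends → [2, 3, 3, 4, 7, 15, 16]
14 → replaces 15 → [2, 3, 3, 4, 7, 14, 16]
Longest non-decreasing subsequence has length 7, so deletions = 14 − 7 = 7.

7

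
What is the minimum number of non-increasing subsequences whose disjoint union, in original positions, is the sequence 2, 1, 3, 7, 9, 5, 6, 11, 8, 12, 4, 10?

6

Place each on the leftmost legal pile:
2 → new pile 1 (tops now [2])
1 → pile 1 (tops now [1])
3 → new pile 2 (tops now [1, 3])
7 → new pile 3 (tops now [1, 3, 7])
9 → new pile 4 (tops now [1, 3, 7, 9])
5 → pile 3 (tops now [1, 3, 5, 9])
6 → pile 4 (tops now [1, 3, 5, 6])
11 → new pile 5 (tops now [1, 3, 5, 6, 11])
8 → pile 5 (tops now [1, 3, 5, 6, 8])
12 → new pile 6 (tops now [1, 3, 5, 6, 8, 12])
4 → pile 3 (tops now [1, 3, 4, 6, 8, 12])
10 → pile 6 (tops now [1, 3, 4, 6, 8, 10])
Six piles.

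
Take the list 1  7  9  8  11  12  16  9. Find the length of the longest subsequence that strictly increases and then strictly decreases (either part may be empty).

inc[i] = longest strictly increasing subsequence ending at i; dec[i] = longest strictly decreasing subsequence starting at i:
i:      1  2  3  4  5  6  7  8
a[i]:   1  7  9  8 11 12 16  9
inc:    1  2  3  3  4  5  6  4
dec:    1  1  2  1  2  2  2  1
Best peak at i=7 (value 16): inc=6, dec=2, length 6+2−1 = 7.

7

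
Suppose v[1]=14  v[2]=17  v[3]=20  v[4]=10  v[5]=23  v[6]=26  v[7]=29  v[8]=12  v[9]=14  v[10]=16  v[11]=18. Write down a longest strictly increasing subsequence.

14, 17, 20, 23, 26, 29

Patience tails give the LIS length; then backtrack through the dp parents:
14 → extends → [14]
17 → extends → [14, 17]
20 → extends → [14, 17, 20]
10 → replaces 14 → [10, 17, 20]
23 → extends → [10, 17, 20, 23]
26 → extends → [10, 17, 20, 23, 26]
29 → extends → [10, 17, 20, 23, 26, 29]
12 → replaces 17 → [10, 12, 20, 23, 26, 29]
14 → replaces 20 → [10, 12, 14, 23, 26, 29]
16 → replaces 23 → [10, 12, 14, 16, 26, 29]
18 → replaces 26 → [10, 12, 14, 16, 18, 29]
Length 6; one witness is 14, 17, 20, 23, 26, 29.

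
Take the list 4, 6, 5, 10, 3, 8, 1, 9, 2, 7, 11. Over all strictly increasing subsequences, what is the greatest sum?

Let S[i] be the best sum of a strictly increasing subsequence ending at i:
i:      1  2  3  4  5  6  7  8  9 10 11
a[i]:   4  6  5 10  3  8  1  9  2  7 11
S:      4 10  9 20  3 18  1 27  3 17 38
Maximum is 38 (e.g. 4 + 6 + 8 + 9 + 11).

38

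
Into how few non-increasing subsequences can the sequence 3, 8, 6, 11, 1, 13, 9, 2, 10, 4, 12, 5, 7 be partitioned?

5

Place each on the leftmost legal pile:
3 → new pile 1 (tops now [3])
8 → new pile 2 (tops now [3, 8])
6 → pile 2 (tops now [3, 6])
11 → new pile 3 (tops now [3, 6, 11])
1 → pile 1 (tops now [1, 6, 11])
13 → new pile 4 (tops now [1, 6, 11, 13])
9 → pile 3 (tops now [1, 6, 9, 13])
2 → pile 2 (tops now [1, 2, 9, 13])
10 → pile 4 (tops now [1, 2, 9, 10])
4 → pile 3 (tops now [1, 2, 4, 10])
12 → new pile 5 (tops now [1, 2, 4, 10, 12])
5 → pile 4 (tops now [1, 2, 4, 5, 12])
7 → pile 5 (tops now [1, 2, 4, 5, 7])
Five piles.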